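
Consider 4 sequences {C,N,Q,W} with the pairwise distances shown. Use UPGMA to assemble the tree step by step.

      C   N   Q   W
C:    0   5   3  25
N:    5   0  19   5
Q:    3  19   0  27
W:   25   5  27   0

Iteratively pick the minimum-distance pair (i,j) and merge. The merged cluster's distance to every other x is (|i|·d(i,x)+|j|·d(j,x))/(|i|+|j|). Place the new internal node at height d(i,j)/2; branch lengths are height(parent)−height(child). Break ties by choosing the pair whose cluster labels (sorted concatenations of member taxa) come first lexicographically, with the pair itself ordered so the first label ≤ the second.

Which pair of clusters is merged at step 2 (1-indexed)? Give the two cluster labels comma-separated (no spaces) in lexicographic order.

N,W

step 1: merge (C,Q) at d=3; branch lengths C→3/2, Q→3/2; new cluster CQ
  updated: d(CQ,N)=12, d(CQ,W)=26
step 2: merge (N,W) at d=5; branch lengths N→5/2, W→5/2; new cluster NW
  updated: d(CQ,NW)=19
step 3: merge (CQ,NW) at d=19; branch lengths CQ→8, NW→7; new cluster CNQW
final tree: ((C:3/2,Q:3/2):8,(N:5/2,W:5/2):7)
total length: 23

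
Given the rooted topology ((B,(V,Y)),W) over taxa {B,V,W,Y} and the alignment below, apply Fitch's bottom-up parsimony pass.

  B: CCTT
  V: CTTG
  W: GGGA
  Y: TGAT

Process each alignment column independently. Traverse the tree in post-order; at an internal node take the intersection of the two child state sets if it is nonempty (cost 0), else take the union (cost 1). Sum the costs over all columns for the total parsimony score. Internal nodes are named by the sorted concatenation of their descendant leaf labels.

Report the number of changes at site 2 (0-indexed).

site 0, node VY: V={C} ∪ Y={T} → {C,T} (+1)
site 0, node BVY: B={C} ∩ VY={C,T} → {C} (+0)
site 0, node BVWY: BVY={C} ∪ W={G} → {C,G} (+1)
site 1, node VY: V={T} ∪ Y={G} → {G,T} (+1)
site 1, node BVY: B={C} ∪ VY={G,T} → {C,G,T} (+1)
site 1, node BVWY: BVY={C,G,T} ∩ W={G} → {G} (+0)
site 2, node VY: V={T} ∪ Y={A} → {A,T} (+1)
site 2, node BVY: B={T} ∩ VY={A,T} → {T} (+0)
site 2, node BVWY: BVY={T} ∪ W={G} → {G,T} (+1)
site 3, node VY: V={G} ∪ Y={T} → {G,T} (+1)
site 3, node BVY: B={T} ∩ VY={G,T} → {T} (+0)
site 3, node BVWY: BVY={T} ∪ W={A} → {A,T} (+1)
per-site changes: [2, 2, 2, 2]; total = 8

2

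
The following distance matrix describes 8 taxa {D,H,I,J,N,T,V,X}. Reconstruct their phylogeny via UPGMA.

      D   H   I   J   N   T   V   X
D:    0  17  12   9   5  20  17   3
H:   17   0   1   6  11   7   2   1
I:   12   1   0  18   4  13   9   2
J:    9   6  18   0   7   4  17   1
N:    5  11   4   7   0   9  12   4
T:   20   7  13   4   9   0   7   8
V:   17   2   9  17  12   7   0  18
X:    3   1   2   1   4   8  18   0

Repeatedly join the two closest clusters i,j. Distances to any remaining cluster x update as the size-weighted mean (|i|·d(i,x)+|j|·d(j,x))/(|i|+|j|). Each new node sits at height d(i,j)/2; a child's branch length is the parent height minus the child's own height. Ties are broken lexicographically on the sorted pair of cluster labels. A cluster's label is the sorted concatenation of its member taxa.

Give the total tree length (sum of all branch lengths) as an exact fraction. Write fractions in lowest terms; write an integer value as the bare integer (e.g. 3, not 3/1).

197/8

step 1: merge (H,I) at d=1; branch lengths H→1/2, I→1/2; new cluster HI
  updated: d(D,HI)=29/2, d(HI,J)=12, d(HI,N)=15/2, d(HI,T)=10, d(HI,V)=11/2, d(HI,X)=3/2
step 2: merge (J,X) at d=1; branch lengths J→1/2, X→1/2; new cluster JX
  updated: d(D,JX)=6, d(HI,JX)=27/4, d(JX,N)=11/2, d(JX,T)=6, d(JX,V)=35/2
step 3: merge (D,N) at d=5; branch lengths D→5/2, N→5/2; new cluster DN
  updated: d(DN,HI)=11, d(DN,JX)=23/4, d(DN,T)=29/2, d(DN,V)=29/2
step 4: merge (HI,V) at d=11/2; branch lengths HI→9/4, V→11/4; new cluster HIV
  updated: d(DN,HIV)=73/6, d(HIV,JX)=31/3, d(HIV,T)=9
step 5: merge (DN,JX) at d=23/4; branch lengths DN→3/8, JX→19/8; new cluster DJNX
  updated: d(DJNX,HIV)=45/4, d(DJNX,T)=41/4
step 6: merge (HIV,T) at d=9; branch lengths HIV→7/4, T→9/2; new cluster HITV
  updated: d(DJNX,HITV)=11
step 7: merge (DJNX,HITV) at d=11; branch lengths DJNX→21/8, HITV→1; new cluster DHIJNTVX
final tree: (((D:5/2,N:5/2):3/8,(J:1/2,X:1/2):19/8):21/8,(((H:1/2,I:1/2):9/4,V:11/4):7/4,T:9/2):1)
total length: 197/8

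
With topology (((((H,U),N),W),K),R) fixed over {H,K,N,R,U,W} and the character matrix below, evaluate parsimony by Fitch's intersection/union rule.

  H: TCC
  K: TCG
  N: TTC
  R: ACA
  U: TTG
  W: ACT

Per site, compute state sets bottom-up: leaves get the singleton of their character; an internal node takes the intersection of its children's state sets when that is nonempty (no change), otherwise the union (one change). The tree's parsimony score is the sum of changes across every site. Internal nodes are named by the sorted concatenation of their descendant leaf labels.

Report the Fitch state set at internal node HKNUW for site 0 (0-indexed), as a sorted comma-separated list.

HU@0: {T} ∩ {T} = {T} (intersection, +0)
HNU@0: {T} ∩ {T} = {T} (intersection, +0)
HNUW@0: {T} ∪ {A} = {A,T} (union, +1)
HKNUW@0: {A,T} ∩ {T} = {T} (intersection, +0)
HKNRUW@0: {T} ∪ {A} = {A,T} (union, +1)
HU@1: {C} ∪ {T} = {C,T} (union, +1)
HNU@1: {C,T} ∩ {T} = {T} (intersection, +0)
HNUW@1: {T} ∪ {C} = {C,T} (union, +1)
HKNUW@1: {C,T} ∩ {C} = {C} (intersection, +0)
HKNRUW@1: {C} ∩ {C} = {C} (intersection, +0)
HU@2: {C} ∪ {G} = {C,G} (union, +1)
HNU@2: {C,G} ∩ {C} = {C} (intersection, +0)
HNUW@2: {C} ∪ {T} = {C,T} (union, +1)
HKNUW@2: {C,T} ∪ {G} = {C,G,T} (union, +1)
HKNRUW@2: {C,G,T} ∪ {A} = {A,C,G,T} (union, +1)
per-site changes: [2, 2, 4]; total = 8

T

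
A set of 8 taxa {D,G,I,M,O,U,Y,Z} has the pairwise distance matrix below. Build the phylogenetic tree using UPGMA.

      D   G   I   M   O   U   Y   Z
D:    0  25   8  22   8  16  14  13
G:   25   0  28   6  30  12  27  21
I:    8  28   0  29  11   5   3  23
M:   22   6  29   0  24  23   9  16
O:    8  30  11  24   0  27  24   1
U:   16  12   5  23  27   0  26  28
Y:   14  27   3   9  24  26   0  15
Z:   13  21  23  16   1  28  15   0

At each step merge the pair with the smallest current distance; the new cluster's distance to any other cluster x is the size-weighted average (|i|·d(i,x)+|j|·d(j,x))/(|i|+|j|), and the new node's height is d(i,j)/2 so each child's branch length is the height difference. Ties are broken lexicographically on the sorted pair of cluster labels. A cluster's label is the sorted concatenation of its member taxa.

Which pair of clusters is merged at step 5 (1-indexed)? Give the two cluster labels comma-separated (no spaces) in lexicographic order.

step 1: merge (O,Z) at d=1; branch lengths O→1/2, Z→1/2; new cluster OZ
  updated: d(D,OZ)=21/2, d(G,OZ)=51/2, d(I,OZ)=17, d(M,OZ)=20, d(OZ,U)=55/2, d(OZ,Y)=39/2
step 2: merge (I,Y) at d=3; branch lengths I→3/2, Y→3/2; new cluster IY
  updated: d(D,IY)=11, d(G,IY)=55/2, d(IY,M)=19, d(IY,OZ)=73/4, d(IY,U)=31/2
step 3: merge (G,M) at d=6; branch lengths G→3, M→3; new cluster GM
  updated: d(D,GM)=47/2, d(GM,IY)=93/4, d(GM,OZ)=91/4, d(GM,U)=35/2
step 4: merge (D,OZ) at d=21/2; branch lengths D→21/4, OZ→19/4; new cluster DOZ
  updated: d(DOZ,GM)=23, d(DOZ,IY)=95/6, d(DOZ,U)=71/3
step 5: merge (IY,U) at d=31/2; branch lengths IY→25/4, U→31/4; new cluster IUY
  updated: d(DOZ,IUY)=166/9, d(GM,IUY)=64/3
step 6: merge (DOZ,IUY) at d=166/9; branch lengths DOZ→143/36, IUY→53/36; new cluster DIOUYZ
  updated: d(DIOUYZ,GM)=133/6
step 7: merge (DIOUYZ,GM) at d=133/6; branch lengths DIOUYZ→67/36, GM→97/12; new cluster DGIMOUYZ
final tree: (((D:21/4,(O:1/2,Z:1/2):19/4):143/36,((I:3/2,Y:3/2):25/4,U:31/4):53/36):67/36,(G:3,M:3):97/12)
total length: 889/18

IY,U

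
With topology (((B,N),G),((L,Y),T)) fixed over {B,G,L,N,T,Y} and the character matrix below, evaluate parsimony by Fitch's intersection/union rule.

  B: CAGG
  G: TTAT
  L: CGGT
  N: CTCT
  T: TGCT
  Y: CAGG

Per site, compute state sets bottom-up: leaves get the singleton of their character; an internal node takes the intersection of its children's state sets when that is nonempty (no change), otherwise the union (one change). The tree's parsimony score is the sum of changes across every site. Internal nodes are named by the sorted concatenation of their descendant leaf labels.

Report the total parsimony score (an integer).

site 0, node BN: B={C} ∩ N={C} → {C} (+0)
site 0, node BGN: BN={C} ∪ G={T} → {C,T} (+1)
site 0, node LY: L={C} ∩ Y={C} → {C} (+0)
site 0, node LTY: LY={C} ∪ T={T} → {C,T} (+1)
site 0, node BGLNTY: BGN={C,T} ∩ LTY={C,T} → {C,T} (+0)
site 1, node BN: B={A} ∪ N={T} → {A,T} (+1)
site 1, node BGN: BN={A,T} ∩ G={T} → {T} (+0)
site 1, node LY: L={G} ∪ Y={A} → {A,G} (+1)
site 1, node LTY: LY={A,G} ∩ T={G} → {G} (+0)
site 1, node BGLNTY: BGN={T} ∪ LTY={G} → {G,T} (+1)
site 2, node BN: B={G} ∪ N={C} → {C,G} (+1)
site 2, node BGN: BN={C,G} ∪ G={A} → {A,C,G} (+1)
site 2, node LY: L={G} ∩ Y={G} → {G} (+0)
site 2, node LTY: LY={G} ∪ T={C} → {C,G} (+1)
site 2, node BGLNTY: BGN={A,C,G} ∩ LTY={C,G} → {C,G} (+0)
site 3, node BN: B={G} ∪ N={T} → {G,T} (+1)
site 3, node BGN: BN={G,T} ∩ G={T} → {T} (+0)
site 3, node LY: L={T} ∪ Y={G} → {G,T} (+1)
site 3, node LTY: LY={G,T} ∩ T={T} → {T} (+0)
site 3, node BGLNTY: BGN={T} ∩ LTY={T} → {T} (+0)
per-site changes: [2, 3, 3, 2]; total = 10

10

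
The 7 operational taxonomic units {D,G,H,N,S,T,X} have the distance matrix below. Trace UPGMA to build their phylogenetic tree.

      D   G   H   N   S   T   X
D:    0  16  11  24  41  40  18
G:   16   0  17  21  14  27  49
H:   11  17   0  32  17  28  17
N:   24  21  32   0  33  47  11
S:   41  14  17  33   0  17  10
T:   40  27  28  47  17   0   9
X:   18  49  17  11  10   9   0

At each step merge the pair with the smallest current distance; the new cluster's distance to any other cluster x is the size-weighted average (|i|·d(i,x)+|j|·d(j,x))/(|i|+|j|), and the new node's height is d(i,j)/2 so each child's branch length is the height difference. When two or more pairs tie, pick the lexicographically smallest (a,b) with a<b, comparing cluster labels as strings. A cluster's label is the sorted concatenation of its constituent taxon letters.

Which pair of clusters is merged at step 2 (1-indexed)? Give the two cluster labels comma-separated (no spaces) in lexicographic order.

D,H

iteration 1: select T,X (d=9); attach at lengths (9/2, 9/2); label the merged cluster TX
  updated: d(D,TX)=29, d(G,TX)=38, d(H,TX)=45/2, d(N,TX)=29, d(S,TX)=27/2
iteration 2: select D,H (d=11); attach at lengths (11/2, 11/2); label the merged cluster DH
  updated: d(DH,G)=33/2, d(DH,N)=28, d(DH,S)=29, d(DH,TX)=103/4
iteration 3: select S,TX (d=27/2); attach at lengths (27/4, 9/4); label the merged cluster STX
  updated: d(DH,STX)=161/6, d(G,STX)=30, d(N,STX)=91/3
iteration 4: select DH,G (d=33/2); attach at lengths (11/4, 33/4); label the merged cluster DGH
  updated: d(DGH,N)=77/3, d(DGH,STX)=251/9
iteration 5: select DGH,N (d=77/3); attach at lengths (55/12, 77/6); label the merged cluster DGHN
  updated: d(DGHN,STX)=57/2
iteration 6: select DGHN,STX (d=57/2); attach at lengths (17/12, 15/2); label the merged cluster DGHNSTX
final tree: ((((D:11/2,H:11/2):11/4,G:33/4):55/12,N:77/6):17/12,(S:27/4,(T:9/2,X:9/2):9/4):15/2)
total length: 199/3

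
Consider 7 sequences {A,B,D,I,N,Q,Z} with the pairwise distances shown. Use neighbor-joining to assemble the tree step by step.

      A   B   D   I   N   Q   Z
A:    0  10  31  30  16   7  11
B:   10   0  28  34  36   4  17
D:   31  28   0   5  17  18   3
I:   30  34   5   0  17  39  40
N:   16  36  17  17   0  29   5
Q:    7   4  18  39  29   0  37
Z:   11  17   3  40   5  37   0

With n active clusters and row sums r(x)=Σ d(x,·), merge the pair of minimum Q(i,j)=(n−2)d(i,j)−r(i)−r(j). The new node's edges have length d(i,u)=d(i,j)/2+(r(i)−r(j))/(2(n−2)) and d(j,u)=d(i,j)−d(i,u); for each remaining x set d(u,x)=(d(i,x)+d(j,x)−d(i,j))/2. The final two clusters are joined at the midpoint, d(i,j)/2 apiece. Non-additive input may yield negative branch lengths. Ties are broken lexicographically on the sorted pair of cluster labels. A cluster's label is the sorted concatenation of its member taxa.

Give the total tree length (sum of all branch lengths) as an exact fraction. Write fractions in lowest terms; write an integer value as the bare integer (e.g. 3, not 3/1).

iteration 1: select B,Q (d=4, Q=-243); attach at lengths (3/2, 5/2); label the merged cluster BQ
  updated: d(A,BQ)=13/2, d(BQ,D)=21, d(BQ,I)=69/2, d(BQ,N)=61/2, d(BQ,Z)=25
iteration 2: select A,BQ (d=13/2, Q=-186); attach at lengths (3/8, 49/8); label the merged cluster ABQ
  updated: d(ABQ,D)=91/4, d(ABQ,I)=29, d(ABQ,N)=20, d(ABQ,Z)=59/4
iteration 3: select D,I (d=5, Q=-495/4); attach at lengths (-113/24, 233/24); label the merged cluster DI
  updated: d(ABQ,DI)=187/8, d(DI,N)=29/2, d(DI,Z)=19
iteration 4: select ABQ,DI (d=187/8, Q=-273/4); attach at lengths (12, 91/8); label the merged cluster ABDIQ
  updated: d(ABDIQ,N)=89/16, d(ABDIQ,Z)=83/16
iteration 5: select ABDIQ,N (d=89/16, Q=-63/4); attach at lengths (23/8, 43/16); label the merged cluster ABDINQ
  updated: d(ABDINQ,Z)=37/16
iteration 6: select ABDINQ,Z (d=37/16); attach at lengths (37/32, 37/32); label the merged cluster ABDINQZ
final tree: ((((A:3/8,(B:3/2,Q:5/2):49/8):12,(D:-113/24,I:233/24):91/8):23/8,N:43/16):37/32,Z:37/32)
total length: 187/4

187/4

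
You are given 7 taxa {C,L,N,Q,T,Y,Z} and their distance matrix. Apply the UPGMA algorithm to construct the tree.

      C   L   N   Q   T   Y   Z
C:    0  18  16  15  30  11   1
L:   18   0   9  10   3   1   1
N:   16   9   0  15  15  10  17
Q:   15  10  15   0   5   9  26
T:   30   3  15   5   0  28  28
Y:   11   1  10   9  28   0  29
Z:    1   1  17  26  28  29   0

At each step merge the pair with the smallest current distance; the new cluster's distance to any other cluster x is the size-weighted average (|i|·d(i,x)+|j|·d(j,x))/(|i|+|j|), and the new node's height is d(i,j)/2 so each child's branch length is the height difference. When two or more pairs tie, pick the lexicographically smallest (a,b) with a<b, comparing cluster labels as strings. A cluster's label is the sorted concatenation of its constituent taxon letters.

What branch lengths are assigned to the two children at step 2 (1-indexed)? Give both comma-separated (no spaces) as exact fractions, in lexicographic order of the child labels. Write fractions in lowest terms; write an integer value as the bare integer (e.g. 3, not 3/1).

1. join C+Z (d=1) ⇒ CZ; edges |C|=1/2, |Z|=1/2
  updated: d(CZ,L)=19/2, d(CZ,N)=33/2, d(CZ,Q)=41/2, d(CZ,T)=29, d(CZ,Y)=20
2. join L+Y (d=1) ⇒ LY; edges |L|=1/2, |Y|=1/2
  updated: d(CZ,LY)=59/4, d(LY,N)=19/2, d(LY,Q)=19/2, d(LY,T)=31/2
3. join Q+T (d=5) ⇒ QT; edges |Q|=5/2, |T|=5/2
  updated: d(CZ,QT)=99/4, d(LY,QT)=25/2, d(N,QT)=15
4. join LY+N (d=19/2) ⇒ LNY; edges |LY|=17/4, |N|=19/4
  updated: d(CZ,LNY)=46/3, d(LNY,QT)=40/3
5. join LNY+QT (d=40/3) ⇒ LNQTY; edges |LNY|=23/12, |QT|=25/6
  updated: d(CZ,LNQTY)=191/10
6. join CZ+LNQTY (d=191/10) ⇒ CLNQTYZ; edges |CZ|=181/20, |LNQTY|=173/60
final tree: ((C:1/2,Z:1/2):181/20,(((L:1/2,Y:1/2):17/4,N:19/4):23/12,(Q:5/2,T:5/2):25/6):173/60)
total length: 2041/60

1/2,1/2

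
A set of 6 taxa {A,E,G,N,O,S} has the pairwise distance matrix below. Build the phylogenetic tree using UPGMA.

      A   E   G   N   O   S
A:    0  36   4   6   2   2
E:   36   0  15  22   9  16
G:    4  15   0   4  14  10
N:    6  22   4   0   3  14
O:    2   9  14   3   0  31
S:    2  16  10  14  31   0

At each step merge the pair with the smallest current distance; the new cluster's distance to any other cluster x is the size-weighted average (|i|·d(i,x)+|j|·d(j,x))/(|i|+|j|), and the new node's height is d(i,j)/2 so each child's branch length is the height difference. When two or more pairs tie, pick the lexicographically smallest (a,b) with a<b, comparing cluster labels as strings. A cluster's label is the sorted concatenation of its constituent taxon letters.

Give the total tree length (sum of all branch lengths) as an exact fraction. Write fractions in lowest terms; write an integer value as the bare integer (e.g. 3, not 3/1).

1. join A+O (d=2) ⇒ AO; edges |A|=1, |O|=1
  updated: d(AO,E)=45/2, d(AO,G)=9, d(AO,N)=9/2, d(AO,S)=33/2
2. join G+N (d=4) ⇒ GN; edges |G|=2, |N|=2
  updated: d(AO,GN)=27/4, d(E,GN)=37/2, d(GN,S)=12
3. join AO+GN (d=27/4) ⇒ AGNO; edges |AO|=19/8, |GN|=11/8
  updated: d(AGNO,E)=41/2, d(AGNO,S)=57/4
4. join AGNO+S (d=57/4) ⇒ AGNOS; edges |AGNO|=15/4, |S|=57/8
  updated: d(AGNOS,E)=98/5
5. join AGNOS+E (d=98/5) ⇒ AEGNOS; edges |AGNOS|=107/40, |E|=49/5
final tree: ((((A:1,O:1):19/8,(G:2,N:2):11/8):15/4,S:57/8):107/40,E:49/5)
total length: 331/10

331/10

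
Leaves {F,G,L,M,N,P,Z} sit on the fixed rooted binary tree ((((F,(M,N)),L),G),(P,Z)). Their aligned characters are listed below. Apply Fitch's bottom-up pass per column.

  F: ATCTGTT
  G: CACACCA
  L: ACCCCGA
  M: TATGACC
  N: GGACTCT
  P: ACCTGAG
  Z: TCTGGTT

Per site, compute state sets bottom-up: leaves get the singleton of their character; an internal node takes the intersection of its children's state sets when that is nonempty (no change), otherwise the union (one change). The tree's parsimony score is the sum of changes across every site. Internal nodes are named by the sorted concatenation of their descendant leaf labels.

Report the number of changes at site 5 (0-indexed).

4

MN@0: {T} ∪ {G} = {G,T} (union, +1)
FMN@0: {A} ∪ {G,T} = {A,G,T} (union, +1)
FLMN@0: {A,G,T} ∩ {A} = {A} (intersection, +0)
FGLMN@0: {A} ∪ {C} = {A,C} (union, +1)
PZ@0: {A} ∪ {T} = {A,T} (union, +1)
FGLMNPZ@0: {A,C} ∩ {A,T} = {A} (intersection, +0)
MN@1: {A} ∪ {G} = {A,G} (union, +1)
FMN@1: {T} ∪ {A,G} = {A,G,T} (union, +1)
FLMN@1: {A,G,T} ∪ {C} = {A,C,G,T} (union, +1)
FGLMN@1: {A,C,G,T} ∩ {A} = {A} (intersection, +0)
PZ@1: {C} ∩ {C} = {C} (intersection, +0)
FGLMNPZ@1: {A} ∪ {C} = {A,C} (union, +1)
MN@2: {T} ∪ {A} = {A,T} (union, +1)
FMN@2: {C} ∪ {A,T} = {A,C,T} (union, +1)
FLMN@2: {A,C,T} ∩ {C} = {C} (intersection, +0)
FGLMN@2: {C} ∩ {C} = {C} (intersection, +0)
PZ@2: {C} ∪ {T} = {C,T} (union, +1)
FGLMNPZ@2: {C} ∩ {C,T} = {C} (intersection, +0)
MN@3: {G} ∪ {C} = {C,G} (union, +1)
FMN@3: {T} ∪ {C,G} = {C,G,T} (union, +1)
FLMN@3: {C,G,T} ∩ {C} = {C} (intersection, +0)
FGLMN@3: {C} ∪ {A} = {A,C} (union, +1)
PZ@3: {T} ∪ {G} = {G,T} (union, +1)
FGLMNPZ@3: {A,C} ∪ {G,T} = {A,C,G,T} (union, +1)
MN@4: {A} ∪ {T} = {A,T} (union, +1)
FMN@4: {G} ∪ {A,T} = {A,G,T} (union, +1)
FLMN@4: {A,G,T} ∪ {C} = {A,C,G,T} (union, +1)
FGLMN@4: {A,C,G,T} ∩ {C} = {C} (intersection, +0)
PZ@4: {G} ∩ {G} = {G} (intersection, +0)
FGLMNPZ@4: {C} ∪ {G} = {C,G} (union, +1)
MN@5: {C} ∩ {C} = {C} (intersection, +0)
FMN@5: {T} ∪ {C} = {C,T} (union, +1)
FLMN@5: {C,T} ∪ {G} = {C,G,T} (union, +1)
FGLMN@5: {C,G,T} ∩ {C} = {C} (intersection, +0)
PZ@5: {A} ∪ {T} = {A,T} (union, +1)
FGLMNPZ@5: {C} ∪ {A,T} = {A,C,T} (union, +1)
MN@6: {C} ∪ {T} = {C,T} (union, +1)
FMN@6: {T} ∩ {C,T} = {T} (intersection, +0)
FLMN@6: {T} ∪ {A} = {A,T} (union, +1)
FGLMN@6: {A,T} ∩ {A} = {A} (intersection, +0)
PZ@6: {G} ∪ {T} = {G,T} (union, +1)
FGLMNPZ@6: {A} ∪ {G,T} = {A,G,T} (union, +1)
per-site changes: [4, 4, 3, 5, 4, 4, 4]; total = 28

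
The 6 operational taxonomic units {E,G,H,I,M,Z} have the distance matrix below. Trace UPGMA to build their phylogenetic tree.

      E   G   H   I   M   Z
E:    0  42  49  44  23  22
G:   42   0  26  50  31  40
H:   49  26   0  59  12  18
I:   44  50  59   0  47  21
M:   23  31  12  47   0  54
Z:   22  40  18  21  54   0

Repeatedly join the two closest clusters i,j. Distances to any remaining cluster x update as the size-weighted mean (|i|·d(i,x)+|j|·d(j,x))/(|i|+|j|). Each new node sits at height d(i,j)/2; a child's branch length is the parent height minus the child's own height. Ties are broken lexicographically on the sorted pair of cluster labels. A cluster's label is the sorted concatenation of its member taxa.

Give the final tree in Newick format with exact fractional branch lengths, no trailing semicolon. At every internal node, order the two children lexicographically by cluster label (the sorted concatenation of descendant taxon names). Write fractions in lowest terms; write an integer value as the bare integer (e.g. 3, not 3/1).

step 1: merge (H,M) at d=12; branch lengths H→6, M→6; new cluster HM
  updated: d(E,HM)=36, d(G,HM)=57/2, d(HM,I)=53, d(HM,Z)=36
step 2: merge (I,Z) at d=21; branch lengths I→21/2, Z→21/2; new cluster IZ
  updated: d(E,IZ)=33, d(G,IZ)=45, d(HM,IZ)=89/2
step 3: merge (G,HM) at d=57/2; branch lengths G→57/4, HM→33/4; new cluster GHM
  updated: d(E,GHM)=38, d(GHM,IZ)=134/3
step 4: merge (E,IZ) at d=33; branch lengths E→33/2, IZ→6; new cluster EIZ
  updated: d(EIZ,GHM)=382/9
step 5: merge (EIZ,GHM) at d=382/9; branch lengths EIZ→85/18, GHM→251/36; new cluster EGHIMZ
final tree: ((E:33/2,(I:21/2,Z:21/2):6):85/18,(G:57/4,(H:6,M:6):33/4):251/36)
total length: 3229/36

((E:33/2,(I:21/2,Z:21/2):6):85/18,(G:57/4,(H:6,M:6):33/4):251/36)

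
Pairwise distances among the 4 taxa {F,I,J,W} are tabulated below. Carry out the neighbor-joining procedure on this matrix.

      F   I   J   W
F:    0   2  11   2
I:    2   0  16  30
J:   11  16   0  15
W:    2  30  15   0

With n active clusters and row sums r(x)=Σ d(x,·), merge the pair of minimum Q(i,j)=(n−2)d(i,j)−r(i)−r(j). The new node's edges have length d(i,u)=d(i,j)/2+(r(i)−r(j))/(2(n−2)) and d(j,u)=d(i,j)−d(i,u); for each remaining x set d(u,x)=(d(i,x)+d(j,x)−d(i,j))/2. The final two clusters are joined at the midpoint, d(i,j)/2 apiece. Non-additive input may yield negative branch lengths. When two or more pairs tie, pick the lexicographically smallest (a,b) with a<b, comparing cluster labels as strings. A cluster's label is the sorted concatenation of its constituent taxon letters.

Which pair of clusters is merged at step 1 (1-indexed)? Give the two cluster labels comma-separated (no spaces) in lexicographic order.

1. join F+I (d=2, Q=-59) ⇒ FI; edges |F|=-29/4, |I|=37/4
  updated: d(FI,J)=25/2, d(FI,W)=15
2. join FI+J (d=25/2, Q=-85/2) ⇒ FIJ; edges |FI|=25/4, |J|=25/4
  updated: d(FIJ,W)=35/4
3. join FIJ+W (d=35/4) ⇒ FIJW; edges |FIJ|=35/8, |W|=35/8
final tree: (((F:-29/4,I:37/4):25/4,J:25/4):35/8,W:35/8)
total length: 93/4

F,I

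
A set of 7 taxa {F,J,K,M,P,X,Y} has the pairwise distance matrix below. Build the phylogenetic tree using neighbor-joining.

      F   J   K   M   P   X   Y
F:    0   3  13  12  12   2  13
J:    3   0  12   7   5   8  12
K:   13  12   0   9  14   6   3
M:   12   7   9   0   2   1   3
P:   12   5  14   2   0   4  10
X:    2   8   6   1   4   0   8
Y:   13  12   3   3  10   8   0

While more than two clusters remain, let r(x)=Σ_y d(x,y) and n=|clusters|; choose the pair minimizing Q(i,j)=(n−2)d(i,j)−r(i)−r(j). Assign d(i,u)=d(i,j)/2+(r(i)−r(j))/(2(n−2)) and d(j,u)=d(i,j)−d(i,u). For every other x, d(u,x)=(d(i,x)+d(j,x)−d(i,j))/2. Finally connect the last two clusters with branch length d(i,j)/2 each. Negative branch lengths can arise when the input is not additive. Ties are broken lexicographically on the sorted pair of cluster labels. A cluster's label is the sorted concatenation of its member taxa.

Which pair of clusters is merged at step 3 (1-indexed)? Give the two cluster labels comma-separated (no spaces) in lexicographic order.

1. join K+Y (d=3, Q=-91) ⇒ KY; edges |K|=23/10, |Y|=7/10
  updated: d(F,KY)=23/2, d(J,KY)=21/2, d(KY,M)=9/2, d(KY,P)=21/2, d(KY,X)=11/2
2. join F+J (d=3, Q=-62) ⇒ FJ; edges |F|=19/8, |J|=5/8
  updated: d(FJ,KY)=19/2, d(FJ,M)=8, d(FJ,P)=7, d(FJ,X)=7/2
3. join M+P (d=2, Q=-33) ⇒ MP; edges |M|=-1/3, |P|=7/3
  updated: d(FJ,MP)=13/2, d(KY,MP)=13/2, d(MP,X)=3/2
4. join FJ+X (d=7/2, Q=-23) ⇒ FJX; edges |FJ|=4, |X|=-1/2
  updated: d(FJX,KY)=23/4, d(FJX,MP)=9/4
5. join FJX+KY (d=23/4, Q=-29/2) ⇒ FJKXY; edges |FJX|=3/4, |KY|=5
  updated: d(FJKXY,MP)=3/2
6. join FJKXY+MP (d=3/2) ⇒ FJKMPXY; edges |FJKXY|=3/4, |MP|=3/4
final tree: ((((F:19/8,J:5/8):4,X:-1/2):3/4,(K:23/10,Y:7/10):5):3/4,(M:-1/3,P:7/3):3/4)
total length: 75/4

M,P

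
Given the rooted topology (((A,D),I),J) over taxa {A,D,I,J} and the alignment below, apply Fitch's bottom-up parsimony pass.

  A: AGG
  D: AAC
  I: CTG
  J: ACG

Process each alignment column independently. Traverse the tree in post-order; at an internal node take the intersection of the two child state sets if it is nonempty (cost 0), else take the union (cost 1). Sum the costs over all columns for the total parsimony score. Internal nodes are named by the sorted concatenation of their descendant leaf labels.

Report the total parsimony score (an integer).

[col 0] AD: children A:{A}, D:{A} ∩→ {A}; cost 0
[col 0] ADI: children AD:{A}, I:{C} ∪→ {A,C}; cost 1
[col 0] ADIJ: children ADI:{A,C}, J:{A} ∩→ {A}; cost 0
[col 1] AD: children A:{G}, D:{A} ∪→ {A,G}; cost 1
[col 1] ADI: children AD:{A,G}, I:{T} ∪→ {A,G,T}; cost 1
[col 1] ADIJ: children ADI:{A,G,T}, J:{C} ∪→ {A,C,G,T}; cost 1
[col 2] AD: children A:{G}, D:{C} ∪→ {C,G}; cost 1
[col 2] ADI: children AD:{C,G}, I:{G} ∩→ {G}; cost 0
[col 2] ADIJ: children ADI:{G}, J:{G} ∩→ {G}; cost 0
per-site changes: [1, 3, 1]; total = 5

5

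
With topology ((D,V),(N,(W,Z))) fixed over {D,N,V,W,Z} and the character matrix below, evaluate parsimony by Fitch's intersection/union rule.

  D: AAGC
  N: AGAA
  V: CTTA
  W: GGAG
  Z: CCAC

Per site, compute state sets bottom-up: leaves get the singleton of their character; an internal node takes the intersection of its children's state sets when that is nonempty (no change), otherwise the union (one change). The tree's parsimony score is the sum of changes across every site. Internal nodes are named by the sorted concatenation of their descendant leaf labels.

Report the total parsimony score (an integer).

11

[col 0] DV: children D:{A}, V:{C} ∪→ {A,C}; cost 1
[col 0] WZ: children W:{G}, Z:{C} ∪→ {C,G}; cost 1
[col 0] NWZ: children N:{A}, WZ:{C,G} ∪→ {A,C,G}; cost 1
[col 0] DNVWZ: children DV:{A,C}, NWZ:{A,C,G} ∩→ {A,C}; cost 0
[col 1] DV: children D:{A}, V:{T} ∪→ {A,T}; cost 1
[col 1] WZ: children W:{G}, Z:{C} ∪→ {C,G}; cost 1
[col 1] NWZ: children N:{G}, WZ:{C,G} ∩→ {G}; cost 0
[col 1] DNVWZ: children DV:{A,T}, NWZ:{G} ∪→ {A,G,T}; cost 1
[col 2] DV: children D:{G}, V:{T} ∪→ {G,T}; cost 1
[col 2] WZ: children W:{A}, Z:{A} ∩→ {A}; cost 0
[col 2] NWZ: children N:{A}, WZ:{A} ∩→ {A}; cost 0
[col 2] DNVWZ: children DV:{G,T}, NWZ:{A} ∪→ {A,G,T}; cost 1
[col 3] DV: children D:{C}, V:{A} ∪→ {A,C}; cost 1
[col 3] WZ: children W:{G}, Z:{C} ∪→ {C,G}; cost 1
[col 3] NWZ: children N:{A}, WZ:{C,G} ∪→ {A,C,G}; cost 1
[col 3] DNVWZ: children DV:{A,C}, NWZ:{A,C,G} ∩→ {A,C}; cost 0
per-site changes: [3, 3, 2, 3]; total = 11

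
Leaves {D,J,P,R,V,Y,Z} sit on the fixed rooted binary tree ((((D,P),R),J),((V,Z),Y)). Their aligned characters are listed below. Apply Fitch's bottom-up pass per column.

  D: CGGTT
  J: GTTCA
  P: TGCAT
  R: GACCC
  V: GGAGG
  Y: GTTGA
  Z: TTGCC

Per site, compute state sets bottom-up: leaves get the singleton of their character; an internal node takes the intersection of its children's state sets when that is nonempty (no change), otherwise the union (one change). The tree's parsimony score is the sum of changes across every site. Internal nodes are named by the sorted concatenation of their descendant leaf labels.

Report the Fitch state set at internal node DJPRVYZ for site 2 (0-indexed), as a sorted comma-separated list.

[col 0] DP: children D:{C}, P:{T} ∪→ {C,T}; cost 1
[col 0] DPR: children DP:{C,T}, R:{G} ∪→ {C,G,T}; cost 1
[col 0] DJPR: children DPR:{C,G,T}, J:{G} ∩→ {G}; cost 0
[col 0] VZ: children V:{G}, Z:{T} ∪→ {G,T}; cost 1
[col 0] VYZ: children VZ:{G,T}, Y:{G} ∩→ {G}; cost 0
[col 0] DJPRVYZ: children DJPR:{G}, VYZ:{G} ∩→ {G}; cost 0
[col 1] DP: children D:{G}, P:{G} ∩→ {G}; cost 0
[col 1] DPR: children DP:{G}, R:{A} ∪→ {A,G}; cost 1
[col 1] DJPR: children DPR:{A,G}, J:{T} ∪→ {A,G,T}; cost 1
[col 1] VZ: children V:{G}, Z:{T} ∪→ {G,T}; cost 1
[col 1] VYZ: children VZ:{G,T}, Y:{T} ∩→ {T}; cost 0
[col 1] DJPRVYZ: children DJPR:{A,G,T}, VYZ:{T} ∩→ {T}; cost 0
[col 2] DP: children D:{G}, P:{C} ∪→ {C,G}; cost 1
[col 2] DPR: children DP:{C,G}, R:{C} ∩→ {C}; cost 0
[col 2] DJPR: children DPR:{C}, J:{T} ∪→ {C,T}; cost 1
[col 2] VZ: children V:{A}, Z:{G} ∪→ {A,G}; cost 1
[col 2] VYZ: children VZ:{A,G}, Y:{T} ∪→ {A,G,T}; cost 1
[col 2] DJPRVYZ: children DJPR:{C,T}, VYZ:{A,G,T} ∩→ {T}; cost 0
[col 3] DP: children D:{T}, P:{A} ∪→ {A,T}; cost 1
[col 3] DPR: children DP:{A,T}, R:{C} ∪→ {A,C,T}; cost 1
[col 3] DJPR: children DPR:{A,C,T}, J:{C} ∩→ {C}; cost 0
[col 3] VZ: children V:{G}, Z:{C} ∪→ {C,G}; cost 1
[col 3] VYZ: children VZ:{C,G}, Y:{G} ∩→ {G}; cost 0
[col 3] DJPRVYZ: children DJPR:{C}, VYZ:{G} ∪→ {C,G}; cost 1
[col 4] DP: children D:{T}, P:{T} ∩→ {T}; cost 0
[col 4] DPR: children DP:{T}, R:{C} ∪→ {C,T}; cost 1
[col 4] DJPR: children DPR:{C,T}, J:{A} ∪→ {A,C,T}; cost 1
[col 4] VZ: children V:{G}, Z:{C} ∪→ {C,G}; cost 1
[col 4] VYZ: children VZ:{C,G}, Y:{A} ∪→ {A,C,G}; cost 1
[col 4] DJPRVYZ: children DJPR:{A,C,T}, VYZ:{A,C,G} ∩→ {A,C}; cost 0
per-site changes: [3, 3, 4, 4, 4]; total = 18

T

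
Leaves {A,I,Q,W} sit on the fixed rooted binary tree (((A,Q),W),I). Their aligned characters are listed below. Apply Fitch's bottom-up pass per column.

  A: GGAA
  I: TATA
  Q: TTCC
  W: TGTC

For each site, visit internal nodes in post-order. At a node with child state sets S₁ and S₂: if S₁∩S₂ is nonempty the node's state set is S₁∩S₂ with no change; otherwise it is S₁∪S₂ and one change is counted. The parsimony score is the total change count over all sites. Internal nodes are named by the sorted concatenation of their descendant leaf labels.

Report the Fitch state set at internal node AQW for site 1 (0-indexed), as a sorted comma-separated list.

site 0, node AQ: A={G} ∪ Q={T} → {G,T} (+1)
site 0, node AQW: AQ={G,T} ∩ W={T} → {T} (+0)
site 0, node AIQW: AQW={T} ∩ I={T} → {T} (+0)
site 1, node AQ: A={G} ∪ Q={T} → {G,T} (+1)
site 1, node AQW: AQ={G,T} ∩ W={G} → {G} (+0)
site 1, node AIQW: AQW={G} ∪ I={A} → {A,G} (+1)
site 2, node AQ: A={A} ∪ Q={C} → {A,C} (+1)
site 2, node AQW: AQ={A,C} ∪ W={T} → {A,C,T} (+1)
site 2, node AIQW: AQW={A,C,T} ∩ I={T} → {T} (+0)
site 3, node AQ: A={A} ∪ Q={C} → {A,C} (+1)
site 3, node AQW: AQ={A,C} ∩ W={C} → {C} (+0)
site 3, node AIQW: AQW={C} ∪ I={A} → {A,C} (+1)
per-site changes: [1, 2, 2, 2]; total = 7

G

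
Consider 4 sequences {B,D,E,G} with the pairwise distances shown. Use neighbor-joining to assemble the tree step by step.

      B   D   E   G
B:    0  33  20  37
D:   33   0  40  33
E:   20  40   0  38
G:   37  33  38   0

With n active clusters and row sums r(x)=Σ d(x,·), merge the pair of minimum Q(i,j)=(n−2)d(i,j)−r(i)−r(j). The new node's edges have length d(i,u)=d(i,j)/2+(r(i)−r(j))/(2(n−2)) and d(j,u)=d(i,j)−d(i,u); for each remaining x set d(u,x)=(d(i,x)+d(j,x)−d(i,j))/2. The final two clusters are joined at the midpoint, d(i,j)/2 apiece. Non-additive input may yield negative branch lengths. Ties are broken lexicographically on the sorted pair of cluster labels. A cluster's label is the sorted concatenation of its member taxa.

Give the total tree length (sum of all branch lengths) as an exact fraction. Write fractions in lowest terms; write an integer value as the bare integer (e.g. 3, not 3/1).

127/2

iteration 1: select B,E (d=20, Q=-148); attach at lengths (8, 12); label the merged cluster BE
  updated: d(BE,D)=53/2, d(BE,G)=55/2
iteration 2: select BE,D (d=53/2, Q=-87); attach at lengths (21/2, 16); label the merged cluster BDE
  updated: d(BDE,G)=17
iteration 3: select BDE,G (d=17); attach at lengths (17/2, 17/2); label the merged cluster BDEG
final tree: (((B:8,E:12):21/2,D:16):17/2,G:17/2)
total length: 127/2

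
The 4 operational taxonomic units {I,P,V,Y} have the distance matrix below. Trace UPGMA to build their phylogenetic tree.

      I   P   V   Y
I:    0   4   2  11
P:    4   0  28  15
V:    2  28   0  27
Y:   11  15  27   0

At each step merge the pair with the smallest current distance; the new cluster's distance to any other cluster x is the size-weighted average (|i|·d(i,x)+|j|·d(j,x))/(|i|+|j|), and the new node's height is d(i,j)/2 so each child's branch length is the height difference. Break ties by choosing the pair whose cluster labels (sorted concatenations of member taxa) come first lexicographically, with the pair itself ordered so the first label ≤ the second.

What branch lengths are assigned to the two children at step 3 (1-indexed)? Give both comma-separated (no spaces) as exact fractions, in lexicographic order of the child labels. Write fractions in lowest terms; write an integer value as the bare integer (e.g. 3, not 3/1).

iteration 1: select I,V (d=2); attach at lengths (1, 1); label the merged cluster IV
  updated: d(IV,P)=16, d(IV,Y)=19
iteration 2: select P,Y (d=15); attach at lengths (15/2, 15/2); label the merged cluster PY
  updated: d(IV,PY)=35/2
iteration 3: select IV,PY (d=35/2); attach at lengths (31/4, 5/4); label the merged cluster IPVY
final tree: ((I:1,V:1):31/4,(P:15/2,Y:15/2):5/4)
total length: 26

31/4,5/4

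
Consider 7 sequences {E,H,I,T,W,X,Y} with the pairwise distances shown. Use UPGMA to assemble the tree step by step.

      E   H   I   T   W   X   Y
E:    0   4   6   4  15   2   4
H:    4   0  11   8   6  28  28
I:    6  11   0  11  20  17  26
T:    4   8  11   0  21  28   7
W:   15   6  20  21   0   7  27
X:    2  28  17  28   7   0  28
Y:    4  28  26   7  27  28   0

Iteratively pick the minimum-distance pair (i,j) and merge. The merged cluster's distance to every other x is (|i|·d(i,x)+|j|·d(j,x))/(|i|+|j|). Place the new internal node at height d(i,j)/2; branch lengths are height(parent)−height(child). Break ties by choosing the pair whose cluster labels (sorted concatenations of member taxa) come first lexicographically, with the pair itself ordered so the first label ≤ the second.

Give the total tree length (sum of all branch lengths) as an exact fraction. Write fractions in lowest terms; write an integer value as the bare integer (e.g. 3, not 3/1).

1. join E+X (d=2) ⇒ EX; edges |E|=1, |X|=1
  updated: d(EX,H)=16, d(EX,I)=23/2, d(EX,T)=16, d(EX,W)=11, d(EX,Y)=16
2. join H+W (d=6) ⇒ HW; edges |H|=3, |W|=3
  updated: d(EX,HW)=27/2, d(HW,I)=31/2, d(HW,T)=29/2, d(HW,Y)=55/2
3. join T+Y (d=7) ⇒ TY; edges |T|=7/2, |Y|=7/2
  updated: d(EX,TY)=16, d(HW,TY)=21, d(I,TY)=37/2
4. join EX+I (d=23/2) ⇒ EIX; edges |EX|=19/4, |I|=23/4
  updated: d(EIX,HW)=85/6, d(EIX,TY)=101/6
5. join EIX+HW (d=85/6) ⇒ EHIWX; edges |EIX|=4/3, |HW|=49/12
  updated: d(EHIWX,TY)=37/2
6. join EHIWX+TY (d=37/2) ⇒ EHITWXY; edges |EHIWX|=13/6, |TY|=23/4
final tree: ((((E:1,X:1):19/4,I:23/4):4/3,(H:3,W:3):49/12):13/6,(T:7/2,Y:7/2):23/4)
total length: 233/6

233/6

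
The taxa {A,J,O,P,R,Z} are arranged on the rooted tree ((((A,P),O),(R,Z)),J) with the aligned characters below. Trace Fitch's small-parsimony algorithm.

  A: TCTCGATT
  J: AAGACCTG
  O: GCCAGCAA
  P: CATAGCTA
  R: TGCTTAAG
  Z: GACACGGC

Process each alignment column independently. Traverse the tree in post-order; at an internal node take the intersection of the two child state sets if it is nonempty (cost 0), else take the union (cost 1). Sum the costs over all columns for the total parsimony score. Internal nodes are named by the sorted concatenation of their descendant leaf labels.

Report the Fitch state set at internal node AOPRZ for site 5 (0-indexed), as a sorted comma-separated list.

site 0, node AP: A={T} ∪ P={C} → {C,T} (+1)
site 0, node AOP: AP={C,T} ∪ O={G} → {C,G,T} (+1)
site 0, node RZ: R={T} ∪ Z={G} → {G,T} (+1)
site 0, node AOPRZ: AOP={C,G,T} ∩ RZ={G,T} → {G,T} (+0)
site 0, node AJOPRZ: AOPRZ={G,T} ∪ J={A} → {A,G,T} (+1)
site 1, node AP: A={C} ∪ P={A} → {A,C} (+1)
site 1, node AOP: AP={A,C} ∩ O={C} → {C} (+0)
site 1, node RZ: R={G} ∪ Z={A} → {A,G} (+1)
site 1, node AOPRZ: AOP={C} ∪ RZ={A,G} → {A,C,G} (+1)
site 1, node AJOPRZ: AOPRZ={A,C,G} ∩ J={A} → {A} (+0)
site 2, node AP: A={T} ∩ P={T} → {T} (+0)
site 2, node AOP: AP={T} ∪ O={C} → {C,T} (+1)
site 2, node RZ: R={C} ∩ Z={C} → {C} (+0)
site 2, node AOPRZ: AOP={C,T} ∩ RZ={C} → {C} (+0)
site 2, node AJOPRZ: AOPRZ={C} ∪ J={G} → {C,G} (+1)
site 3, node AP: A={C} ∪ P={A} → {A,C} (+1)
site 3, node AOP: AP={A,C} ∩ O={A} → {A} (+0)
site 3, node RZ: R={T} ∪ Z={A} → {A,T} (+1)
site 3, node AOPRZ: AOP={A} ∩ RZ={A,T} → {A} (+0)
site 3, node AJOPRZ: AOPRZ={A} ∩ J={A} → {A} (+0)
site 4, node AP: A={G} ∩ P={G} → {G} (+0)
site 4, node AOP: AP={G} ∩ O={G} → {G} (+0)
site 4, node RZ: R={T} ∪ Z={C} → {C,T} (+1)
site 4, node AOPRZ: AOP={G} ∪ RZ={C,T} → {C,G,T} (+1)
site 4, node AJOPRZ: AOPRZ={C,G,T} ∩ J={C} → {C} (+0)
site 5, node AP: A={A} ∪ P={C} → {A,C} (+1)
site 5, node AOP: AP={A,C} ∩ O={C} → {C} (+0)
site 5, node RZ: R={A} ∪ Z={G} → {A,G} (+1)
site 5, node AOPRZ: AOP={C} ∪ RZ={A,G} → {A,C,G} (+1)
site 5, node AJOPRZ: AOPRZ={A,C,G} ∩ J={C} → {C} (+0)
site 6, node AP: A={T} ∩ P={T} → {T} (+0)
site 6, node AOP: AP={T} ∪ O={A} → {A,T} (+1)
site 6, node RZ: R={A} ∪ Z={G} → {A,G} (+1)
site 6, node AOPRZ: AOP={A,T} ∩ RZ={A,G} → {A} (+0)
site 6, node AJOPRZ: AOPRZ={A} ∪ J={T} → {A,T} (+1)
site 7, node AP: A={T} ∪ P={A} → {A,T} (+1)
site 7, node AOP: AP={A,T} ∩ O={A} → {A} (+0)
site 7, node RZ: R={G} ∪ Z={C} → {C,G} (+1)
site 7, node AOPRZ: AOP={A} ∪ RZ={C,G} → {A,C,G} (+1)
site 7, node AJOPRZ: AOPRZ={A,C,G} ∩ J={G} → {G} (+0)
per-site changes: [4, 3, 2, 2, 2, 3, 3, 3]; total = 22

A,C,G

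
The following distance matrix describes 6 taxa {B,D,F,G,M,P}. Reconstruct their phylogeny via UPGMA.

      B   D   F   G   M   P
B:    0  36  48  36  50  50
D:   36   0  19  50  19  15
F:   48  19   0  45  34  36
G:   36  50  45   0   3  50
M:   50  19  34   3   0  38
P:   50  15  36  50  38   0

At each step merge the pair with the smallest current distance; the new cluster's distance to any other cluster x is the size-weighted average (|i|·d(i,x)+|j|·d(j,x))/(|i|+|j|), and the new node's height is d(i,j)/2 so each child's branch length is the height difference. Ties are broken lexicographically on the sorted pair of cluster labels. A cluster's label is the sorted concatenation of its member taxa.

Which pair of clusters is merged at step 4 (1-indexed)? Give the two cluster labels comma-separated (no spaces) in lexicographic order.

DFP,GM

iteration 1: select G,M (d=3); attach at lengths (3/2, 3/2); label the merged cluster GM
  updated: d(B,GM)=43, d(D,GM)=69/2, d(F,GM)=79/2, d(GM,P)=44
iteration 2: select D,P (d=15); attach at lengths (15/2, 15/2); label the merged cluster DP
  updated: d(B,DP)=43, d(DP,F)=55/2, d(DP,GM)=157/4
iteration 3: select DP,F (d=55/2); attach at lengths (25/4, 55/4); label the merged cluster DFP
  updated: d(B,DFP)=134/3, d(DFP,GM)=118/3
iteration 4: select DFP,GM (d=118/3); attach at lengths (71/12, 109/6); label the merged cluster DFGMP
  updated: d(B,DFGMP)=44
iteration 5: select B,DFGMP (d=44); attach at lengths (22, 7/3); label the merged cluster BDFGMP
final tree: (B:22,(((D:15/2,P:15/2):25/4,F:55/4):71/12,(G:3/2,M:3/2):109/6):7/3)
total length: 1037/12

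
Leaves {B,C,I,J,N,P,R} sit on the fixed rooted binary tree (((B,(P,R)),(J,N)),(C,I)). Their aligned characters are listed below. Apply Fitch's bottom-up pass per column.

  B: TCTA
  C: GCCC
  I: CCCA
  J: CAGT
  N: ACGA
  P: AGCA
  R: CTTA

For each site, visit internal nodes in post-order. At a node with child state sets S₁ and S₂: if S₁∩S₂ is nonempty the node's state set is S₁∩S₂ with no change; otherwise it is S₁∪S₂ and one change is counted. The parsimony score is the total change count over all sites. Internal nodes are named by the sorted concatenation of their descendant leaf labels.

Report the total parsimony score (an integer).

12

[col 0] PR: children P:{A}, R:{C} ∪→ {A,C}; cost 1
[col 0] BPR: children B:{T}, PR:{A,C} ∪→ {A,C,T}; cost 1
[col 0] JN: children J:{C}, N:{A} ∪→ {A,C}; cost 1
[col 0] BJNPR: children BPR:{A,C,T}, JN:{A,C} ∩→ {A,C}; cost 0
[col 0] CI: children C:{G}, I:{C} ∪→ {C,G}; cost 1
[col 0] BCIJNPR: children BJNPR:{A,C}, CI:{C,G} ∩→ {C}; cost 0
[col 1] PR: children P:{G}, R:{T} ∪→ {G,T}; cost 1
[col 1] BPR: children B:{C}, PR:{G,T} ∪→ {C,G,T}; cost 1
[col 1] JN: children J:{A}, N:{C} ∪→ {A,C}; cost 1
[col 1] BJNPR: children BPR:{C,G,T}, JN:{A,C} ∩→ {C}; cost 0
[col 1] CI: children C:{C}, I:{C} ∩→ {C}; cost 0
[col 1] BCIJNPR: children BJNPR:{C}, CI:{C} ∩→ {C}; cost 0
[col 2] PR: children P:{C}, R:{T} ∪→ {C,T}; cost 1
[col 2] BPR: children B:{T}, PR:{C,T} ∩→ {T}; cost 0
[col 2] JN: children J:{G}, N:{G} ∩→ {G}; cost 0
[col 2] BJNPR: children BPR:{T}, JN:{G} ∪→ {G,T}; cost 1
[col 2] CI: children C:{C}, I:{C} ∩→ {C}; cost 0
[col 2] BCIJNPR: children BJNPR:{G,T}, CI:{C} ∪→ {C,G,T}; cost 1
[col 3] PR: children P:{A}, R:{A} ∩→ {A}; cost 0
[col 3] BPR: children B:{A}, PR:{A} ∩→ {A}; cost 0
[col 3] JN: children J:{T}, N:{A} ∪→ {A,T}; cost 1
[col 3] BJNPR: children BPR:{A}, JN:{A,T} ∩→ {A}; cost 0
[col 3] CI: children C:{C}, I:{A} ∪→ {A,C}; cost 1
[col 3] BCIJNPR: children BJNPR:{A}, CI:{A,C} ∩→ {A}; cost 0
per-site changes: [4, 3, 3, 2]; total = 12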